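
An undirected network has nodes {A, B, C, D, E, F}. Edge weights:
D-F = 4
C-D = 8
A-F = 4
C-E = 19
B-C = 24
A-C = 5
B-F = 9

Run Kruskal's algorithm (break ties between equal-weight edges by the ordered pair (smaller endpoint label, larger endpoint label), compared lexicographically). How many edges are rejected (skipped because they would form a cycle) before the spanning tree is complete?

1

Kruskal: consider edges lightest-first.
A-F (4): add — endpoints in different components.
D-F (4): add — endpoints in different components.
A-C (5): add — endpoints in different components.
C-D (8): skip — C and D already connected.
B-F (9): add — endpoints in different components.
C-E (19): add — endpoints in different components.
Edges rejected before the tree was complete: 1.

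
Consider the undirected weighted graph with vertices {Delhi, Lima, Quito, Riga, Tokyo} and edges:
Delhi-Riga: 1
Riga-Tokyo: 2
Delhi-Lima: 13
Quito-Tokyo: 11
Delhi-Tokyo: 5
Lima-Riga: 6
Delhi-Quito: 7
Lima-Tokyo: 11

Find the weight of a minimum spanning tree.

16

Kruskal: consider edges lightest-first.
Delhi-Riga (1): add. Components now {Delhi,Riga} {Lima} {Tokyo} {Quito}
Riga-Tokyo (2): add. Components now {Delhi,Riga,Tokyo} {Lima} {Quito}
Delhi-Tokyo (5): skip — Tokyo and Delhi already connected.
Lima-Riga (6): add. Components now {Delhi,Lima,Riga,Tokyo} {Quito}
Delhi-Quito (7): add. Components now {Delhi,Lima,Quito,Riga,Tokyo}
MST edges: Delhi-Riga, Riga-Tokyo, Lima-Riga, Delhi-Quito; total weight 1+2+6+7 = 16.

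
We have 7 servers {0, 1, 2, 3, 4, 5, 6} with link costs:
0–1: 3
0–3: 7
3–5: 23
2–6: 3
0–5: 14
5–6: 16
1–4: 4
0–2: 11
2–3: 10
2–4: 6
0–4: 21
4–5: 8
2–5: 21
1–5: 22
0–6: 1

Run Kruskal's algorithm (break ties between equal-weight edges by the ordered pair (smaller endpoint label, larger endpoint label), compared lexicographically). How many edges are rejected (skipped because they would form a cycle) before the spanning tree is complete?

Kruskal: consider edges lightest-first.
0–6 (1): add. Components now {0,6} {1} {2} {3} {4} {5}
0–1 (3): add. Components now {0,1,6} {2} {3} {4} {5}
2–6 (3): add. Components now {0,1,2,6} {3} {4} {5}
1–4 (4): add. Components now {0,1,2,4,6} {3} {5}
2–4 (6): skip — 2 and 4 already connected.
0–3 (7): add. Components now {0,1,2,3,4,6} {5}
4–5 (8): add. Components now {0,1,2,3,4,5,6}
Edges rejected before the tree was complete: 1.

1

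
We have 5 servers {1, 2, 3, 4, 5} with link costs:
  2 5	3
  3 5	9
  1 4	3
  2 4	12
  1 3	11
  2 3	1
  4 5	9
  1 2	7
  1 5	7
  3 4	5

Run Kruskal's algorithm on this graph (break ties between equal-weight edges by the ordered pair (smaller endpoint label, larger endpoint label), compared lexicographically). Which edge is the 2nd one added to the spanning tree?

Sort edges by weight, then run Kruskal:
2 3 (1): add. Components now {1} {2,3} {4} {5}
1 4 (3): add. Components now {1,4} {2,3} {5}
2 5 (3): add. Components now {1,4} {2,3,5}
3 4 (5): add. Components now {1,2,3,4,5}
The 2nd edge added is 1 4.

1-4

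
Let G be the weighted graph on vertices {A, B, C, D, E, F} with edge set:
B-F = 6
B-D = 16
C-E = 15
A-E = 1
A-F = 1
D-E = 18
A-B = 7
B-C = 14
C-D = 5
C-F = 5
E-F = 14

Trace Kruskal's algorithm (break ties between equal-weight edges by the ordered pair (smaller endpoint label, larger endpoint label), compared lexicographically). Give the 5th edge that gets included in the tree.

Kruskal's algorithm — process edges by increasing weight (ties by edge label):
A-E (1): add. Components now {A,E} {B} {C} {D} {F}
A-F (1): add. Components now {A,E,F} {B} {C} {D}
C-D (5): add. Components now {A,E,F} {B} {C,D}
C-F (5): add. Components now {A,C,D,E,F} {B}
B-F (6): add. Components now {A,B,C,D,E,F}
The 5th edge added is B-F.

B-F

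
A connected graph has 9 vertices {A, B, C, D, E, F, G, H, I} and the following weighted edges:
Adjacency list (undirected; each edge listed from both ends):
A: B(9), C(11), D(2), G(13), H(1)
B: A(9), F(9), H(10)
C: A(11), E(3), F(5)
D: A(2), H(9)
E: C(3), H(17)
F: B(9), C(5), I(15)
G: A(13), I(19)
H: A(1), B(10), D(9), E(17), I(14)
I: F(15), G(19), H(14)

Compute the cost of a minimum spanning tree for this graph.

Grow the tree from H using Prim:
Step 1: cheapest edge leaving the tree is A—H (1); add A.
Step 2: cheapest edge leaving the tree is A—D (2); add D.
Step 3: cheapest edge leaving the tree is A—B (9); add B.
Step 4: cheapest edge leaving the tree is B—F (9); add F.
Step 5: cheapest edge leaving the tree is C—F (5); add C.
Step 6: cheapest edge leaving the tree is C—E (3); add E.
Step 7: cheapest edge leaving the tree is A—G (13); add G.
Step 8: cheapest edge leaving the tree is H—I (14); add I.
MST edges: A—H, A—D, A—B, B—F, C—F, C—E, A—G, H—I; total weight 1+2+9+9+5+3+13+14 = 56.

56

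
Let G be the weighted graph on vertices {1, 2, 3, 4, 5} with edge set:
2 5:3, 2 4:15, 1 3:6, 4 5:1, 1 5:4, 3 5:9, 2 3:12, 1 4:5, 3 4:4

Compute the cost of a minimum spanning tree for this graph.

Prim, starting at 4.
Step 1: frontier [4 5 1, 3 4 4, 1 4 5, 2 4 15] → take 4 5 (1); add 5.
Step 2: frontier [3 4 4, 1 4 5, 2 4 15, 2 5 3, 1 5 4, 3 5 9] → take 2 5 (3); add 2.
Step 3: frontier [2 3 12, 3 4 4, 1 4 5, 1 5 4, 3 5 9] → take 1 5 (4); add 1.
Step 4: frontier [1 3 6, 2 3 12, 3 4 4, 3 5 9] → take 3 4 (4); add 3.
MST edges: 4 5, 2 5, 1 5, 3 4; total weight 1+3+4+4 = 12.

12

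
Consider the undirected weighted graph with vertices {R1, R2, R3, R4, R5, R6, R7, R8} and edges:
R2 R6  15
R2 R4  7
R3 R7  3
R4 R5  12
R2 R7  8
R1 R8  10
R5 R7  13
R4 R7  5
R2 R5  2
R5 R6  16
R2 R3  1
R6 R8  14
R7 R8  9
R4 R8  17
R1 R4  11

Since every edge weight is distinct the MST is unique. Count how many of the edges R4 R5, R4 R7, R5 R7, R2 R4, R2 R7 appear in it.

Kruskal's algorithm — process edges by increasing weight (ties by edge label):
R2 R3 (1): add — endpoints in different components.
R2 R5 (2): add — endpoints in different components.
R3 R7 (3): add — endpoints in different components.
R4 R7 (5): add — endpoints in different components.
R2 R4 (7): skip — R2 and R4 already connected.
R2 R7 (8): skip — R2 and R7 already connected.
R7 R8 (9): add — endpoints in different components.
R1 R8 (10): add — endpoints in different components.
R1 R4 (11): skip — R1 and R4 already connected.
R4 R5 (12): skip — R5 and R4 already connected.
R5 R7 (13): skip — R7 and R5 already connected.
R6 R8 (14): add — endpoints in different components.
MST edge set: {R2 R3, R2 R5, R3 R7, R4 R7, R7 R8, R1 R8, R6 R8}.
Of the listed edges, {R4 R7} are in the MST → 1.

1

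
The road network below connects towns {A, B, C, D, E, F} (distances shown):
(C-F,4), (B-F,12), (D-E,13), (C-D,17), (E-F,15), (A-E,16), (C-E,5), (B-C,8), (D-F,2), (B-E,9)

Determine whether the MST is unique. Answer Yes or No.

Yes

Kruskal's algorithm — process edges by increasing weight (ties by edge label):
D-F (2): add — endpoints in different components.
C-F (4): add — endpoints in different components.
C-E (5): add — endpoints in different components.
B-C (8): add — endpoints in different components.
B-E (9): skip — B and E already connected.
B-F (12): skip — B and F already connected.
D-E (13): skip — D and E already connected.
E-F (15): skip — E and F already connected.
A-E (16): add — endpoints in different components.
Every non-tree edge has weight strictly greater than the heaviest edge on the tree path between its endpoints, so the MST is unique.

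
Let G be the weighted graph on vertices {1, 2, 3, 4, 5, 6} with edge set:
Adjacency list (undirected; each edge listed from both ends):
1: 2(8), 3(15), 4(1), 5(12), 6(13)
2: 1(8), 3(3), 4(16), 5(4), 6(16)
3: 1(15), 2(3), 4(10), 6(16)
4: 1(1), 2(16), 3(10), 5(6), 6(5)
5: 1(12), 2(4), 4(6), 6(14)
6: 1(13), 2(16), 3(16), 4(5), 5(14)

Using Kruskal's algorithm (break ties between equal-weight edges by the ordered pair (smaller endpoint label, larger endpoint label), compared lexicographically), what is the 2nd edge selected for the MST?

Sort edges by weight, then run Kruskal:
1-4 (1): add — endpoints in different components.
2-3 (3): add — endpoints in different components.
2-5 (4): add — endpoints in different components.
4-6 (5): add — endpoints in different components.
4-5 (6): add — endpoints in different components.
The 2nd edge added is 2-3.

2-3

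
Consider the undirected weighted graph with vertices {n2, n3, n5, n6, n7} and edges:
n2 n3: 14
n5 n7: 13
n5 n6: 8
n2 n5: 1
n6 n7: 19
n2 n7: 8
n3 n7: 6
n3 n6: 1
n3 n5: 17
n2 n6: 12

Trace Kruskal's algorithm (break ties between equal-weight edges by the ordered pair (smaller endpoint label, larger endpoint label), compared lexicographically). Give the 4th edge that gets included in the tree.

Sort edges by weight, then run Kruskal:
n2 n5 (1): add — endpoints in different components.
n3 n6 (1): add — endpoints in different components.
n3 n7 (6): add — endpoints in different components.
n2 n7 (8): add — endpoints in different components.
The 4th edge added is n2 n7.

n2-n7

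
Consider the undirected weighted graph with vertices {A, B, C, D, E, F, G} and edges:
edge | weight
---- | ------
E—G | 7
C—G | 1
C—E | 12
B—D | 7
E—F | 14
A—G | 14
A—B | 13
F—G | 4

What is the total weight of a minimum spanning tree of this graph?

46

Sort edges by weight, then run Kruskal:
C—G (1): add — endpoints in different components.
F—G (4): add — endpoints in different components.
B—D (7): add — endpoints in different components.
E—G (7): add — endpoints in different components.
C—E (12): skip — C and E already connected.
A—B (13): add — endpoints in different components.
A—G (14): add — endpoints in different components.
MST edges: C—G, F—G, B—D, E—G, A—B, A—G; total weight 1+4+7+7+13+14 = 46.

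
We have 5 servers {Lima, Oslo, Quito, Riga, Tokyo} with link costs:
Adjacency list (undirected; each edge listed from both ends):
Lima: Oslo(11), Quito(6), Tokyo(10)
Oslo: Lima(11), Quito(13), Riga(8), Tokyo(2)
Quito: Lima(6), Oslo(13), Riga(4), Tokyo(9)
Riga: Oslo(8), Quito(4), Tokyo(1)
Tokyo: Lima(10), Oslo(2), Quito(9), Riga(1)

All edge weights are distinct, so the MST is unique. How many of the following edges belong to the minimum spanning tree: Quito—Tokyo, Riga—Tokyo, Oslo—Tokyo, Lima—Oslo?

2

Sort edges by weight, then run Kruskal:
Riga—Tokyo (1): add — endpoints in different components.
Oslo—Tokyo (2): add — endpoints in different components.
Quito—Riga (4): add — endpoints in different components.
Lima—Quito (6): add — endpoints in different components.
MST edge set: {Riga—Tokyo, Oslo—Tokyo, Quito—Riga, Lima—Quito}.
Of the listed edges, {Riga—Tokyo, Oslo—Tokyo} are in the MST → 2.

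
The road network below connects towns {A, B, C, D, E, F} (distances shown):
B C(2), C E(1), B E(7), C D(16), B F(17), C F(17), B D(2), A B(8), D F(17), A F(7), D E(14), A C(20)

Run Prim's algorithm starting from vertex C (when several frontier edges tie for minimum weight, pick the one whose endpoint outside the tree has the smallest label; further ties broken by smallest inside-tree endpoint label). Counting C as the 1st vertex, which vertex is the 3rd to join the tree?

B

Grow the tree from C using Prim:
Step 1: frontier [C E 1, B C 2, C D 16, C F 17, A C 20] → take C E (1); add E.
Step 2: frontier [B C 2, C D 16, C F 17, A C 20, B E 7, D E 14] → take B C (2); add B.
Step 3: frontier [B D 2, A B 8, B F 17, C D 16, C F 17, A C 20, D E 14] → take B D (2); add D.
Step 4: frontier [A B 8, B F 17, C F 17, A C 20, D F 17] → take A B (8); add A.
Step 5: frontier [A F 7, B F 17, C F 17, D F 17] → take A F (7); add F.
Vertex order: C, E, B, D, A, F. The 3rd vertex is B.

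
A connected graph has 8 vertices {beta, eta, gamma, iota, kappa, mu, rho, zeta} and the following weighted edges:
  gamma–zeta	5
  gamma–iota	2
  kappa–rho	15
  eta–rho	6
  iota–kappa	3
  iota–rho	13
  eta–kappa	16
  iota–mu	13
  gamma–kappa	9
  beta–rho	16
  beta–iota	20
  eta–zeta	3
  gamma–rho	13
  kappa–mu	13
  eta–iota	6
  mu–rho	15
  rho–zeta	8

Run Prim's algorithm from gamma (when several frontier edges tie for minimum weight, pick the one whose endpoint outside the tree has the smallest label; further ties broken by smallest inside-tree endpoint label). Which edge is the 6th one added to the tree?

Grow the tree from gamma using Prim:
Step 1: cheapest edge leaving the tree is gamma–iota (2); add iota.
Step 2: cheapest edge leaving the tree is iota–kappa (3); add kappa.
Step 3: cheapest edge leaving the tree is gamma–zeta (5); add zeta.
Step 4: cheapest edge leaving the tree is eta–zeta (3); add eta.
Step 5: cheapest edge leaving the tree is eta–rho (6); add rho.
Step 6: cheapest edge leaving the tree is iota–mu (13); add mu.
Step 7: cheapest edge leaving the tree is beta–rho (16); add beta.
The 6th edge added is iota–mu.

iota-mu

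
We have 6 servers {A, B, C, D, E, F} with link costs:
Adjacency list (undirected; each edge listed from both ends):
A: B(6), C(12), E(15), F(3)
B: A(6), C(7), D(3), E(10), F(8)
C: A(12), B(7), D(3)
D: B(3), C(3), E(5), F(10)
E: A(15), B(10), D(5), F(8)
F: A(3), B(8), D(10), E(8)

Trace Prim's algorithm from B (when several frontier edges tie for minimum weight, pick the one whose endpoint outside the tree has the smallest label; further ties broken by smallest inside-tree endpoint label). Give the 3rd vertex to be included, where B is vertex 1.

C

Prim, starting at B.
Step 1: cheapest edge leaving the tree is B-D (3); add D.
Step 2: cheapest edge leaving the tree is C-D (3); add C.
Step 3: cheapest edge leaving the tree is D-E (5); add E.
Step 4: cheapest edge leaving the tree is A-B (6); add A.
Step 5: cheapest edge leaving the tree is A-F (3); add F.
Vertex order: B, D, C, E, A, F. The 3rd vertex is C.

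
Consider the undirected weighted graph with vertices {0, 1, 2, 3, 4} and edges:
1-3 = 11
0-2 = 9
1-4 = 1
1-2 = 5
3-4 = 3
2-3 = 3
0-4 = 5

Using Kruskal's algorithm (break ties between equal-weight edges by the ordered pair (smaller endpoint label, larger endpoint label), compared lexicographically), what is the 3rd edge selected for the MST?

Sort edges by weight, then run Kruskal:
1-4 (1): add. Components now {0} {1,4} {2} {3}
2-3 (3): add. Components now {0} {1,4} {2,3}
3-4 (3): add. Components now {0} {1,2,3,4}
0-4 (5): add. Components now {0,1,2,3,4}
The 3rd edge added is 3-4.

3-4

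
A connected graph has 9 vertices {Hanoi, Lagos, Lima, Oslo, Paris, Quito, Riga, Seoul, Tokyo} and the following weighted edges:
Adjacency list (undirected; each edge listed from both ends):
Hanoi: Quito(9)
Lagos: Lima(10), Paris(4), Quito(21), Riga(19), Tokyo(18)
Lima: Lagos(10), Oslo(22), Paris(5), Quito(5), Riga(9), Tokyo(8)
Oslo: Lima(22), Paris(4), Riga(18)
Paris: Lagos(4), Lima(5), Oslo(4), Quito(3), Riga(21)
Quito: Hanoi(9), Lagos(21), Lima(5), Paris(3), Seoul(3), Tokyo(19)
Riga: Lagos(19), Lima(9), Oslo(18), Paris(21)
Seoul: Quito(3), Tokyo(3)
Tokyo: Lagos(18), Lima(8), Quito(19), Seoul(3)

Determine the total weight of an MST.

Grow the tree from Oslo using Prim:
Step 1: cheapest edge leaving the tree is Oslo–Paris (4); add Paris.
Step 2: cheapest edge leaving the tree is Paris–Quito (3); add Quito.
Step 3: cheapest edge leaving the tree is Quito–Seoul (3); add Seoul.
Step 4: cheapest edge leaving the tree is Seoul–Tokyo (3); add Tokyo.
Step 5: cheapest edge leaving the tree is Lagos–Paris (4); add Lagos.
Step 6: cheapest edge leaving the tree is Lima–Paris (5); add Lima.
Step 7: cheapest edge leaving the tree is Hanoi–Quito (9); add Hanoi.
Step 8: cheapest edge leaving the tree is Lima–Riga (9); add Riga.
MST edges: Oslo–Paris, Paris–Quito, Quito–Seoul, Seoul–Tokyo, Lagos–Paris, Lima–Paris, Hanoi–Quito, Lima–Riga; total weight 4+3+3+3+4+5+9+9 = 40.

40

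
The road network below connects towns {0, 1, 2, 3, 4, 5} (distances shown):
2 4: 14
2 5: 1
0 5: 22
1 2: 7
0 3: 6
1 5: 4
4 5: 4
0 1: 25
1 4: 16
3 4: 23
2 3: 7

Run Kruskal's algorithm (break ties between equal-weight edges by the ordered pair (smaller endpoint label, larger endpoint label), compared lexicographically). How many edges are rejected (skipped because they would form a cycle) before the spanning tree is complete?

1

Kruskal's algorithm — process edges by increasing weight (ties by edge label):
2 5 (1): add — endpoints in different components.
1 5 (4): add — endpoints in different components.
4 5 (4): add — endpoints in different components.
0 3 (6): add — endpoints in different components.
1 2 (7): skip — 1 and 2 already connected.
2 3 (7): add — endpoints in different components.
Edges rejected before the tree was complete: 1.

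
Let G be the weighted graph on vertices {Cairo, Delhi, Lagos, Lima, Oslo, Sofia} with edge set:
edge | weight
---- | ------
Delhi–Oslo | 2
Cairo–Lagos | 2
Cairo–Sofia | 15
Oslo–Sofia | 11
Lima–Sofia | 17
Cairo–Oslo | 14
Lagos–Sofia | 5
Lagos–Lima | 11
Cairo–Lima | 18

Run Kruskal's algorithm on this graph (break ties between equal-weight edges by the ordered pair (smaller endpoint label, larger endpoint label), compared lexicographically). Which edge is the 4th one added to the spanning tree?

Lagos-Lima

Kruskal: consider edges lightest-first.
Cairo–Lagos (2): add. Components now {Oslo} {Delhi} {Sofia} {Cairo,Lagos} {Lima}
Delhi–Oslo (2): add. Components now {Delhi,Oslo} {Sofia} {Cairo,Lagos} {Lima}
Lagos–Sofia (5): add. Components now {Delhi,Oslo} {Cairo,Lagos,Sofia} {Lima}
Lagos–Lima (11): add. Components now {Delhi,Oslo} {Cairo,Lagos,Lima,Sofia}
Oslo–Sofia (11): add. Components now {Cairo,Delhi,Lagos,Lima,Oslo,Sofia}
The 4th edge added is Lagos–Lima.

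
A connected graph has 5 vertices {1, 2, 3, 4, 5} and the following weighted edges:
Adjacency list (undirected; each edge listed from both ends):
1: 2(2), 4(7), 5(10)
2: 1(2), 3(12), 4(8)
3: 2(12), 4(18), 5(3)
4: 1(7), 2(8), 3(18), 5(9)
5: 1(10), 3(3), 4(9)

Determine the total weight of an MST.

Grow the tree from 2 using Prim:
Step 1: cheapest edge leaving the tree is 1 2 (2); add 1.
Step 2: cheapest edge leaving the tree is 1 4 (7); add 4.
Step 3: cheapest edge leaving the tree is 4 5 (9); add 5.
Step 4: cheapest edge leaving the tree is 3 5 (3); add 3.
MST edges: 1 2, 1 4, 4 5, 3 5; total weight 2+7+9+3 = 21.

21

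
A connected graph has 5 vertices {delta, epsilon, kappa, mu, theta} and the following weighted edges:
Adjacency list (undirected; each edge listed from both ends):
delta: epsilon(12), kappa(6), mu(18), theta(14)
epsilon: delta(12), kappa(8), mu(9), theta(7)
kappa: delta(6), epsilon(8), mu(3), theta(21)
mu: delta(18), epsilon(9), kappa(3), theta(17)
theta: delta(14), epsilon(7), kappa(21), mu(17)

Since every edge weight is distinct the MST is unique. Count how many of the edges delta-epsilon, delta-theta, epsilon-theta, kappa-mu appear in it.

Kruskal's algorithm — process edges by increasing weight (ties by edge label):
kappa-mu (3): add — endpoints in different components.
delta-kappa (6): add — endpoints in different components.
epsilon-theta (7): add — endpoints in different components.
epsilon-kappa (8): add — endpoints in different components.
MST edge set: {kappa-mu, delta-kappa, epsilon-theta, epsilon-kappa}.
Of the listed edges, {epsilon-theta, kappa-mu} are in the MST → 2.

2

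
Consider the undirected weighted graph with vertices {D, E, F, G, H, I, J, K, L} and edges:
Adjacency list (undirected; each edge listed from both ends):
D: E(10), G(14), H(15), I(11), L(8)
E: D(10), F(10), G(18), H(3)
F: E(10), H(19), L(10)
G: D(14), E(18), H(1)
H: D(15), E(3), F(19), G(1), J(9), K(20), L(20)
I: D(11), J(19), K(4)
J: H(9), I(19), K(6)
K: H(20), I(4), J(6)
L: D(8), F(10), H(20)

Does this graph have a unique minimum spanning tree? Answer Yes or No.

Kruskal's algorithm — process edges by increasing weight (ties by edge label):
G—H (1): add — endpoints in different components.
E—H (3): add — endpoints in different components.
I—K (4): add — endpoints in different components.
J—K (6): add — endpoints in different components.
D—L (8): add — endpoints in different components.
H—J (9): add — endpoints in different components.
D—E (10): add — endpoints in different components.
E—F (10): add — endpoints in different components.
Non-tree edge F—L has weight 10, equal to the heaviest edge on its tree cycle — swapping gives another MST of the same weight. Not unique.

No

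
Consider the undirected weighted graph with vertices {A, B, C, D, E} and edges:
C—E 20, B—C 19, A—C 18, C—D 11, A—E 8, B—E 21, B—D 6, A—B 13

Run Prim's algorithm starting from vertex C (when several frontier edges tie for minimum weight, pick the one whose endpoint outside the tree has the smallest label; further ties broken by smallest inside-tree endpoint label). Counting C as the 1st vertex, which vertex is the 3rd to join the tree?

Prim, starting at C.
Step 1: frontier [C—D 11, A—C 18, B—C 19, C—E 20] → take C—D (11); add D.
Step 2: frontier [A—C 18, B—C 19, C—E 20, B—D 6] → take B—D (6); add B.
Step 3: frontier [A—B 13, B—E 21, A—C 18, C—E 20] → take A—B (13); add A.
Step 4: frontier [A—E 8, B—E 21, C—E 20] → take A—E (8); add E.
Vertex order: C, D, B, A, E. The 3rd vertex is B.

B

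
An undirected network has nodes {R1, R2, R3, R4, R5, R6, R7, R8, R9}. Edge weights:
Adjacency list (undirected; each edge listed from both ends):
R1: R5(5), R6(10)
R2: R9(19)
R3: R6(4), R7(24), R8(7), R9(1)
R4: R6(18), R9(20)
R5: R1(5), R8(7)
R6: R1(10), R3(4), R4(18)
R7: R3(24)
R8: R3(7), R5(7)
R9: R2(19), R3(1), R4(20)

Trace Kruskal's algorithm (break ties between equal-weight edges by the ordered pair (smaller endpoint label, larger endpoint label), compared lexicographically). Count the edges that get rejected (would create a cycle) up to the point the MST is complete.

Kruskal's algorithm — process edges by increasing weight (ties by edge label):
R3-R9 (1): add — endpoints in different components.
R3-R6 (4): add — endpoints in different components.
R1-R5 (5): add — endpoints in different components.
R3-R8 (7): add — endpoints in different components.
R5-R8 (7): add — endpoints in different components.
R1-R6 (10): skip — R6 and R1 already connected.
R4-R6 (18): add — endpoints in different components.
R2-R9 (19): add — endpoints in different components.
R4-R9 (20): skip — R4 and R9 already connected.
R3-R7 (24): add — endpoints in different components.
Edges rejected before the tree was complete: 2.

2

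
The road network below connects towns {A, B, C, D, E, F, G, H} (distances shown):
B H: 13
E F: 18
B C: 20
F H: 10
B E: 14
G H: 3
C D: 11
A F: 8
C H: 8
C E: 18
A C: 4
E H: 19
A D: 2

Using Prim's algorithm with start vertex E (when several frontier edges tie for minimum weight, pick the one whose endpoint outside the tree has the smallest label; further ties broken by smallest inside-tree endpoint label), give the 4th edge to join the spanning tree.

C-H

Prim, starting at E.
Step 1: cheapest edge leaving the tree is B E (14); add B.
Step 2: cheapest edge leaving the tree is B H (13); add H.
Step 3: cheapest edge leaving the tree is G H (3); add G.
Step 4: cheapest edge leaving the tree is C H (8); add C.
Step 5: cheapest edge leaving the tree is A C (4); add A.
Step 6: cheapest edge leaving the tree is A D (2); add D.
Step 7: cheapest edge leaving the tree is A F (8); add F.
The 4th edge added is C H.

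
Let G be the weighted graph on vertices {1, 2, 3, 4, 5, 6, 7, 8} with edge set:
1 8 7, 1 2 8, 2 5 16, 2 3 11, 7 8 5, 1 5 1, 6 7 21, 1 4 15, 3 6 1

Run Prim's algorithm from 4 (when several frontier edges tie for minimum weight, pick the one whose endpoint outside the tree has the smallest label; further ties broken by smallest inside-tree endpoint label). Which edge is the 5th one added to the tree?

1-2

Prim's algorithm from 4:
Step 1: frontier [1 4 15] → take 1 4 (15); add 1.
Step 2: frontier [1 5 1, 1 8 7, 1 2 8] → take 1 5 (1); add 5.
Step 3: frontier [1 8 7, 1 2 8, 2 5 16] → take 1 8 (7); add 8.
Step 4: frontier [1 2 8, 2 5 16, 7 8 5] → take 7 8 (5); add 7.
Step 5: frontier [1 2 8, 2 5 16, 6 7 21] → take 1 2 (8); add 2.
Step 6: frontier [2 3 11, 6 7 21] → take 2 3 (11); add 3.
Step 7: frontier [3 6 1, 6 7 21] → take 3 6 (1); add 6.
The 5th edge added is 1 2.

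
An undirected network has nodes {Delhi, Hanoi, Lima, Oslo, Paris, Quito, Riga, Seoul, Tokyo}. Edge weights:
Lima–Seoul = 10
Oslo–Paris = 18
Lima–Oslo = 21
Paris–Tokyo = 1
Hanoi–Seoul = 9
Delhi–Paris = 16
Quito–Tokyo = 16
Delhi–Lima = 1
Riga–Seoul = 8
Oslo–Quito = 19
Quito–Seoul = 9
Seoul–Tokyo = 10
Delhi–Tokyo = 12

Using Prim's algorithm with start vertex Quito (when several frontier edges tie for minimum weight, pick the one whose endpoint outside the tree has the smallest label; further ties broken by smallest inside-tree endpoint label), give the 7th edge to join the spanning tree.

Paris-Tokyo

Grow the tree from Quito using Prim:
Step 1: cheapest edge leaving the tree is Quito–Seoul (9); add Seoul.
Step 2: cheapest edge leaving the tree is Riga–Seoul (8); add Riga.
Step 3: cheapest edge leaving the tree is Hanoi–Seoul (9); add Hanoi.
Step 4: cheapest edge leaving the tree is Lima–Seoul (10); add Lima.
Step 5: cheapest edge leaving the tree is Delhi–Lima (1); add Delhi.
Step 6: cheapest edge leaving the tree is Seoul–Tokyo (10); add Tokyo.
Step 7: cheapest edge leaving the tree is Paris–Tokyo (1); add Paris.
Step 8: cheapest edge leaving the tree is Oslo–Paris (18); add Oslo.
The 7th edge added is Paris–Tokyo.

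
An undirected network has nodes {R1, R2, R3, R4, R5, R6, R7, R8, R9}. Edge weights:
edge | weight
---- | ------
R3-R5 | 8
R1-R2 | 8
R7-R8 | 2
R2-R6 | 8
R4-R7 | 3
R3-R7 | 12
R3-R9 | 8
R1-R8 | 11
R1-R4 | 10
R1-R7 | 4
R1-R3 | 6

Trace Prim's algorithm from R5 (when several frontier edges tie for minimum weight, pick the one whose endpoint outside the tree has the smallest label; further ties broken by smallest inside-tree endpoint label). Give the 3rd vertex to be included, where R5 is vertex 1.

R1

Prim's algorithm from R5:
Step 1: frontier [R3-R5 8] → take R3-R5 (8); add R3.
Step 2: frontier [R1-R3 6, R3-R9 8, R3-R7 12] → take R1-R3 (6); add R1.
Step 3: frontier [R1-R7 4, R1-R2 8, R1-R4 10, R1-R8 11, R3-R9 8, R3-R7 12] → take R1-R7 (4); add R7.
Step 4: frontier [R1-R2 8, R1-R4 10, R1-R8 11, R3-R9 8, R7-R8 2, R4-R7 3] → take R7-R8 (2); add R8.
Step 5: frontier [R1-R2 8, R1-R4 10, R3-R9 8, R4-R7 3] → take R4-R7 (3); add R4.
Step 6: frontier [R1-R2 8, R3-R9 8] → take R1-R2 (8); add R2.
Step 7: frontier [R2-R6 8, R3-R9 8] → take R2-R6 (8); add R6.
Step 8: frontier [R3-R9 8] → take R3-R9 (8); add R9.
Vertex order: R5, R3, R1, R7, R8, R4, R2, R6, R9. The 3rd vertex is R1.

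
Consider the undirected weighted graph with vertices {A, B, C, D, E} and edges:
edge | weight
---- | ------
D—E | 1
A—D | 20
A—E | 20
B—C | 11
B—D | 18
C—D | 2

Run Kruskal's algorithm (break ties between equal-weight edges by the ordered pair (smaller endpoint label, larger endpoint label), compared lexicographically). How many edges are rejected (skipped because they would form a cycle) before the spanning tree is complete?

Sort edges by weight, then run Kruskal:
D—E (1): add — endpoints in different components.
C—D (2): add — endpoints in different components.
B—C (11): add — endpoints in different components.
B—D (18): skip — B and D already connected.
A—D (20): add — endpoints in different components.
Edges rejected before the tree was complete: 1.

1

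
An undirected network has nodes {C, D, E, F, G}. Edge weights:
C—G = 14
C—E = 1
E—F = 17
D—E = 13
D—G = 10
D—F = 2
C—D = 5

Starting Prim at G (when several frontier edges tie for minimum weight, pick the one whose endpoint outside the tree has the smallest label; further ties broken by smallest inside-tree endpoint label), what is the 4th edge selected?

C-E

Grow the tree from G using Prim:
Step 1: cheapest edge leaving the tree is D—G (10); add D.
Step 2: cheapest edge leaving the tree is D—F (2); add F.
Step 3: cheapest edge leaving the tree is C—D (5); add C.
Step 4: cheapest edge leaving the tree is C—E (1); add E.
The 4th edge added is C—E.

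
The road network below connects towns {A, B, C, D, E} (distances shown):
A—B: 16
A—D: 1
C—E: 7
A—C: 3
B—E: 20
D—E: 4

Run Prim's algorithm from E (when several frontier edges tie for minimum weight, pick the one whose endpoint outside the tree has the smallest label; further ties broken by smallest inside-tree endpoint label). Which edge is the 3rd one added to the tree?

A-C

Prim's algorithm from E:
Step 1: cheapest edge leaving the tree is D—E (4); add D.
Step 2: cheapest edge leaving the tree is A—D (1); add A.
Step 3: cheapest edge leaving the tree is A—C (3); add C.
Step 4: cheapest edge leaving the tree is A—B (16); add B.
The 3rd edge added is A—C.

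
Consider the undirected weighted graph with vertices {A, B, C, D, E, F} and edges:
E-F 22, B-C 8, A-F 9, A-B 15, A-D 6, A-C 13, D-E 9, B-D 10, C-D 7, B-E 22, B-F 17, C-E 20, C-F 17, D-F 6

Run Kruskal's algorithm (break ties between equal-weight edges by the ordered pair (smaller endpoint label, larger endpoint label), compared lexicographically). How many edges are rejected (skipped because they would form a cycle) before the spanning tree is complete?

1

Kruskal's algorithm — process edges by increasing weight (ties by edge label):
A-D (6): add. Components now {A,D} {B} {C} {E} {F}
D-F (6): add. Components now {A,D,F} {B} {C} {E}
C-D (7): add. Components now {A,C,D,F} {B} {E}
B-C (8): add. Components now {A,B,C,D,F} {E}
A-F (9): skip — A and F already connected.
D-E (9): add. Components now {A,B,C,D,E,F}
Edges rejected before the tree was complete: 1.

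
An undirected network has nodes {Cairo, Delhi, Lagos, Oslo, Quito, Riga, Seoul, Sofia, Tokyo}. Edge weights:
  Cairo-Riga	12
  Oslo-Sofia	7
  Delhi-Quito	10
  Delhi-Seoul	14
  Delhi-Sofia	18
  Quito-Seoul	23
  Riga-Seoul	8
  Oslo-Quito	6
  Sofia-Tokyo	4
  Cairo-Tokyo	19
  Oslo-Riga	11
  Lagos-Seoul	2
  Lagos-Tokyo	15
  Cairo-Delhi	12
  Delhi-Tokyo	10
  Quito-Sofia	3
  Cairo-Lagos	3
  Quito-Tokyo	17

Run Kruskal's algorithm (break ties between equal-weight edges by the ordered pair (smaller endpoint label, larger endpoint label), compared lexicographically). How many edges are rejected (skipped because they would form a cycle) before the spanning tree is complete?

Kruskal's algorithm — process edges by increasing weight (ties by edge label):
Lagos-Seoul (2): add — endpoints in different components.
Cairo-Lagos (3): add — endpoints in different components.
Quito-Sofia (3): add — endpoints in different components.
Sofia-Tokyo (4): add — endpoints in different components.
Oslo-Quito (6): add — endpoints in different components.
Oslo-Sofia (7): skip — Oslo and Sofia already connected.
Riga-Seoul (8): add — endpoints in different components.
Delhi-Quito (10): add — endpoints in different components.
Delhi-Tokyo (10): skip — Tokyo and Delhi already connected.
Oslo-Riga (11): add — endpoints in different components.
Edges rejected before the tree was complete: 2.

2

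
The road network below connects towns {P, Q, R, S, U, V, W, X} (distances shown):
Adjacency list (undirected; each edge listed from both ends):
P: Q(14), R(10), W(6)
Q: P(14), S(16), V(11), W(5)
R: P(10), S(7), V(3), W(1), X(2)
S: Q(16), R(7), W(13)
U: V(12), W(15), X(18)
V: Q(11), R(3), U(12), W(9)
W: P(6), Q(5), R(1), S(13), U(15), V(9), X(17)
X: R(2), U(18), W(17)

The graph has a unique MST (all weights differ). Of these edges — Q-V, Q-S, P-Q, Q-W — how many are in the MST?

1

Kruskal: consider edges lightest-first.
R-W (1): add — endpoints in different components.
R-X (2): add — endpoints in different components.
R-V (3): add — endpoints in different components.
Q-W (5): add — endpoints in different components.
P-W (6): add — endpoints in different components.
R-S (7): add — endpoints in different components.
V-W (9): skip — W and V already connected.
P-R (10): skip — R and P already connected.
Q-V (11): skip — Q and V already connected.
U-V (12): add — endpoints in different components.
MST edge set: {R-W, R-X, R-V, Q-W, P-W, R-S, U-V}.
Of the listed edges, {Q-W} are in the MST → 1.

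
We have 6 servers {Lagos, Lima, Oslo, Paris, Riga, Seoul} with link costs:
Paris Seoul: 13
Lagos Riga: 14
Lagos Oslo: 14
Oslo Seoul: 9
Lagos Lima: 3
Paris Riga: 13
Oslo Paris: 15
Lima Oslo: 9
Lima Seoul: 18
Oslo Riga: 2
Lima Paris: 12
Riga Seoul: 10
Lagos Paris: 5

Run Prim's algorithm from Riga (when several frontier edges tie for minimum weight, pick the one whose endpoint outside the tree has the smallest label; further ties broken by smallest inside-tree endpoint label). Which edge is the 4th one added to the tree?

Lagos-Paris

Prim's algorithm from Riga:
Step 1: frontier [Oslo Riga 2, Riga Seoul 10, Paris Riga 13, Lagos Riga 14] → take Oslo Riga (2); add Oslo.
Step 2: frontier [Lima Oslo 9, Oslo Seoul 9, Lagos Oslo 14, Oslo Paris 15, Riga Seoul 10, Paris Riga 13, Lagos Riga 14] → take Lima Oslo (9); add Lima.
Step 3: frontier [Lagos Lima 3, Lima Paris 12, Lima Seoul 18, Oslo Seoul 9, Lagos Oslo 14, Oslo Paris 15, Riga Seoul 10, Paris Riga 13, Lagos Riga 14] → take Lagos Lima (3); add Lagos.
Step 4: frontier [Lagos Paris 5, Lima Paris 12, Lima Seoul 18, Oslo Seoul 9, Oslo Paris 15, Riga Seoul 10, Paris Riga 13] → take Lagos Paris (5); add Paris.
Step 5: frontier [Lima Seoul 18, Oslo Seoul 9, Paris Seoul 13, Riga Seoul 10] → take Oslo Seoul (9); add Seoul.
The 4th edge added is Lagos Paris.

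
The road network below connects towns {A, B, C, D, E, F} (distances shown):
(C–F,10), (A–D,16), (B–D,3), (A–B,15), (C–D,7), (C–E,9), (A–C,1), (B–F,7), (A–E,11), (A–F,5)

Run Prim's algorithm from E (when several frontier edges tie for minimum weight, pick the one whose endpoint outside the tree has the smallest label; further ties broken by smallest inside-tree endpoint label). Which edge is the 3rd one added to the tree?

A-F

Prim, starting at E.
Step 1: frontier [C–E 9, A–E 11] → take C–E (9); add C.
Step 2: frontier [A–C 1, C–D 7, C–F 10, A–E 11] → take A–C (1); add A.
Step 3: frontier [A–F 5, A–B 15, A–D 16, C–D 7, C–F 10] → take A–F (5); add F.
Step 4: frontier [A–B 15, A–D 16, C–D 7, B–F 7] → take B–F (7); add B.
Step 5: frontier [A–D 16, B–D 3, C–D 7] → take B–D (3); add D.
The 3rd edge added is A–F.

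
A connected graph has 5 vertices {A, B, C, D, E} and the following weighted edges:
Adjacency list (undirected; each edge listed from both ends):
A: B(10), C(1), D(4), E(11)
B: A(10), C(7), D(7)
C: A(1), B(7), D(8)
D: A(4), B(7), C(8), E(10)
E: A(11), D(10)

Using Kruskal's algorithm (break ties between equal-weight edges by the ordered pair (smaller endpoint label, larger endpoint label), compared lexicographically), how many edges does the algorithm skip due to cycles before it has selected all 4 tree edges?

3

Sort edges by weight, then run Kruskal:
A—C (1): add. Components now {A,C} {B} {D} {E}
A—D (4): add. Components now {A,C,D} {B} {E}
B—C (7): add. Components now {A,B,C,D} {E}
B—D (7): skip — B and D already connected.
C—D (8): skip — C and D already connected.
A—B (10): skip — A and B already connected.
D—E (10): add. Components now {A,B,C,D,E}
Edges rejected before the tree was complete: 3.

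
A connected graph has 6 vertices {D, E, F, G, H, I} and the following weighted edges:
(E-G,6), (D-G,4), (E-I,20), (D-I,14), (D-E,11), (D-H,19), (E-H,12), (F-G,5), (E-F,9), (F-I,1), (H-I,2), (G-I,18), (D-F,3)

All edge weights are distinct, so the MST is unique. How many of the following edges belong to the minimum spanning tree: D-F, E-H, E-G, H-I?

3

Kruskal's algorithm — process edges by increasing weight (ties by edge label):
F-I (1): add. Components now {D} {E} {F,I} {G} {H}
H-I (2): add. Components now {D} {E} {F,H,I} {G}
D-F (3): add. Components now {D,F,H,I} {E} {G}
D-G (4): add. Components now {D,F,G,H,I} {E}
F-G (5): skip — F and G already connected.
E-G (6): add. Components now {D,E,F,G,H,I}
MST edge set: {F-I, H-I, D-F, D-G, E-G}.
Of the listed edges, {D-F, E-G, H-I} are in the MST → 3.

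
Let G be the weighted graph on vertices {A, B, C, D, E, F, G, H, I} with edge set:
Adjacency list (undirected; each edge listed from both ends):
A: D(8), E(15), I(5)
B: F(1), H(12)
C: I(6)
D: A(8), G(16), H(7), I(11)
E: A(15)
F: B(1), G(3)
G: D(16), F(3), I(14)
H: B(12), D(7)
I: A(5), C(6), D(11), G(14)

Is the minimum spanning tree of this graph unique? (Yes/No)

Kruskal: consider edges lightest-first.
B-F (1): add — endpoints in different components.
F-G (3): add — endpoints in different components.
A-I (5): add — endpoints in different components.
C-I (6): add — endpoints in different components.
D-H (7): add — endpoints in different components.
A-D (8): add — endpoints in different components.
D-I (11): skip — D and I already connected.
B-H (12): add — endpoints in different components.
G-I (14): skip — G and I already connected.
A-E (15): add — endpoints in different components.
Every non-tree edge has weight strictly greater than the heaviest edge on the tree path between its endpoints, so the MST is unique.

Yes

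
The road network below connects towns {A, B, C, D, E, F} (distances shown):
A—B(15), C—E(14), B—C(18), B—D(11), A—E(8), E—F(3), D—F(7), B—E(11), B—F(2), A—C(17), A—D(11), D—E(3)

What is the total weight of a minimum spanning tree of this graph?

Kruskal: consider edges lightest-first.
B—F (2): add — endpoints in different components.
D—E (3): add — endpoints in different components.
E—F (3): add — endpoints in different components.
D—F (7): skip — D and F already connected.
A—E (8): add — endpoints in different components.
A—D (11): skip — A and D already connected.
B—D (11): skip — B and D already connected.
B—E (11): skip — B and E already connected.
C—E (14): add — endpoints in different components.
MST edges: B—F, D—E, E—F, A—E, C—E; total weight 2+3+3+8+14 = 30.

30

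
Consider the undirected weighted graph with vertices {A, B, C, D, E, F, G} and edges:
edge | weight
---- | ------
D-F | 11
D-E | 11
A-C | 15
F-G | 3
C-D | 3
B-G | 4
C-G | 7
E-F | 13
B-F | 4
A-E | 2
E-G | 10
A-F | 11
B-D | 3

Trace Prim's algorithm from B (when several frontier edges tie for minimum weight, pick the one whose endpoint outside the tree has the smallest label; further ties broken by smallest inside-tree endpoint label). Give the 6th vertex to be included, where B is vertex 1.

Grow the tree from B using Prim:
Step 1: cheapest edge leaving the tree is B-D (3); add D.
Step 2: cheapest edge leaving the tree is C-D (3); add C.
Step 3: cheapest edge leaving the tree is B-F (4); add F.
Step 4: cheapest edge leaving the tree is F-G (3); add G.
Step 5: cheapest edge leaving the tree is E-G (10); add E.
Step 6: cheapest edge leaving the tree is A-E (2); add A.
Vertex order: B, D, C, F, G, E, A. The 6th vertex is E.

E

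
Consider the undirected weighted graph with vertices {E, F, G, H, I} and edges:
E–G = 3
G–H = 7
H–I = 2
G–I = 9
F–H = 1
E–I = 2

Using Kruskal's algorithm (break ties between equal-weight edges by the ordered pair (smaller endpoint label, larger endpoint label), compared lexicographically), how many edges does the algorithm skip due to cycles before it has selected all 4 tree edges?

0

Sort edges by weight, then run Kruskal:
F–H (1): add — endpoints in different components.
E–I (2): add — endpoints in different components.
H–I (2): add — endpoints in different components.
E–G (3): add — endpoints in different components.
Edges rejected before the tree was complete: 0.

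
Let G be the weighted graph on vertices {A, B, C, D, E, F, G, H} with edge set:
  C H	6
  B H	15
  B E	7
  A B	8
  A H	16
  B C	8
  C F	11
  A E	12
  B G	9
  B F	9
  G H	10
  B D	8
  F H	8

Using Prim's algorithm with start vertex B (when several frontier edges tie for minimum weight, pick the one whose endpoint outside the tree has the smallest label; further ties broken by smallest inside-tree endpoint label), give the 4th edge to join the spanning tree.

C-H

Prim, starting at B.
Step 1: frontier [B E 7, A B 8, B C 8, B D 8, B F 9, B G 9, B H 15] → take B E (7); add E.
Step 2: frontier [A B 8, B C 8, B D 8, B F 9, B G 9, B H 15, A E 12] → take A B (8); add A.
Step 3: frontier [A H 16, B C 8, B D 8, B F 9, B G 9, B H 15] → take B C (8); add C.
Step 4: frontier [A H 16, B D 8, B F 9, B G 9, B H 15, C H 6, C F 11] → take C H (6); add H.
Step 5: frontier [B D 8, B F 9, B G 9, C F 11, F H 8, G H 10] → take B D (8); add D.
Step 6: frontier [B F 9, B G 9, C F 11, F H 8, G H 10] → take F H (8); add F.
Step 7: frontier [B G 9, G H 10] → take B G (9); add G.
The 4th edge added is C H.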